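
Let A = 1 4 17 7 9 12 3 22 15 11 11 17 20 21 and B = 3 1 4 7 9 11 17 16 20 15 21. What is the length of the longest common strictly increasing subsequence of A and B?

8

For each value that appears in both, track the longest common increasing run ending there.
The best achievable length is 8; one witness is 1, 4, 7, 9, 11, 17, 20, 21 (A-positions 1,2,4,5,10,12,13,14, B-positions 2,3,4,5,6,7,9,11).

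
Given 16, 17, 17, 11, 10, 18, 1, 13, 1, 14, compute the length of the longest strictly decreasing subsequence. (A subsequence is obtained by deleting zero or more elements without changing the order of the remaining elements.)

Let dp[i] be the longest decreasing subsequence ending at position i. Then dp = [1, 1, 1, 2, 3, 1, 4, 2, 4, 2].
The maximum is 4; one witness is 16, 11, 10, 1 at positions 1,4,5,7.

4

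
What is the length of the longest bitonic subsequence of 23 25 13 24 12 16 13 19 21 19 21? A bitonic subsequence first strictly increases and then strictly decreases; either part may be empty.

One longest bitonic subsequence is 23, 25, 24, 21, 19 (positions 1,2,4,9,10): it rises to 25 then falls. Length 5 is optimal.

5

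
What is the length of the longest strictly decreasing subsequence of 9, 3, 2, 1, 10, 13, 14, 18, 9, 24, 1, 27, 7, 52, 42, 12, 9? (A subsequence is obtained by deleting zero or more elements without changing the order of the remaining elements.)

Scanning left to right, the best length ending at each element is: 9→1, 3→2, 2→3, 1→4, 10→1, 13→1, 14→1, 18→1, 9→2, 24→1, 1→4, 27→1, 7→3, 52→1, 42→2, 12→3, 9→4.
So the longest decreasing subsequence has length 4, e.g. 9, 3, 2, 1.

4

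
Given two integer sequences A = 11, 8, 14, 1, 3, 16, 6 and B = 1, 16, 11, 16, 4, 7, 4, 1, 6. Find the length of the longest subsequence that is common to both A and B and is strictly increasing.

A longest common strictly increasing subsequence is 1, 16 (length 2); it appears in order in both A and B, and no longer such subsequence exists.

2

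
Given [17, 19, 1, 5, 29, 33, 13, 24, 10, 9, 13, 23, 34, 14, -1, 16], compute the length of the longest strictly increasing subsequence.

6

Scanning left to right, the best length ending at each element is: 17→1, 19→2, 1→1, 5→2, 29→3, 33→4, 13→3, 24→4, 10→3, 9→3, 13→4, 23→5, 34→6, 14→5, -1→1, 16→6.
So the longest increasing subsequence has length 6, e.g. 1, 5, 10, 13, 23, 34.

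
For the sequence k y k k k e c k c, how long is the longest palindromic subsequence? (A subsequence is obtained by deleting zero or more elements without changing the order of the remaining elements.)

5

One longest palindromic subsequence is kkkkk (positions 1,3,4,5,8); it reads the same forward and backward, and the interval DP gives dp[1][9] = 5.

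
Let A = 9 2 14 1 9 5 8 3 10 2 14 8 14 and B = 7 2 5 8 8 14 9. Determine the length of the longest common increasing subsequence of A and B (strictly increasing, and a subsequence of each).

A longest common strictly increasing subsequence is 2, 5, 8, 14 (length 4); it appears in order in both A and B, and no longer such subsequence exists.

4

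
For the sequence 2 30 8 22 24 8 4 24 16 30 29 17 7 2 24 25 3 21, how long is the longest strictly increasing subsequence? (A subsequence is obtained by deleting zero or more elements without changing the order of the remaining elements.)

6

Let dp[i] be the longest increasing subsequence ending at position i. Then dp = [1, 2, 2, 3, 4, 2, 2, 4, 3, 5, 5, 4, 3, 1, 5, 6, 2, 5].
The maximum is 6; one witness is 2, 8, 16, 17, 24, 25 at positions 1,3,9,12,15,16.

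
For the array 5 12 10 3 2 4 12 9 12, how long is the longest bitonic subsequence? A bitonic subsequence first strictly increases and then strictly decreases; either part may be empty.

5

Let inc[i] be the LIS ending at i and dec[i] the longest strictly decreasing subsequence starting at i. inc = [1, 2, 2, 1, 1, 2, 3, 3, 4], dec = [3, 4, 3, 2, 1, 1, 2, 1, 1].
max_i inc[i]+dec[i]−1 = 5, with one witness 5, 12, 10, 3, 2.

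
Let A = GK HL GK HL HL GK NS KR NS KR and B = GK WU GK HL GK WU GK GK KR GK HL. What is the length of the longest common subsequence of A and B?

Backtracking the LCS table gives one alignment: GK (A1,B3) → HL (A2,B4) → GK (A3,B7) → GK (A6,B8) → KR (A8,B9).
So the longest common subsequence has length 5.

5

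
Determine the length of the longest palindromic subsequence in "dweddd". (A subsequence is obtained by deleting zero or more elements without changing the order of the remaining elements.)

4

One longest palindromic subsequence is dddd (positions 1,4,5,6); it reads the same forward and backward, and the interval DP gives dp[1][6] = 4.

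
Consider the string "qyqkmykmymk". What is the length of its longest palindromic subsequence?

7

One longest palindromic subsequence is kmymymk (positions 4,5,6,8,9,10,11); it reads the same forward and backward, and the interval DP gives dp[1][11] = 7.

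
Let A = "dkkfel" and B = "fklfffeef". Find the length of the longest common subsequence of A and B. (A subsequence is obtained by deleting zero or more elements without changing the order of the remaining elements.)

Backtracking the LCS table gives one alignment: k (A2,B2) → f (A4,B6) → e (A5,B8).
So the longest common subsequence has length 3.

3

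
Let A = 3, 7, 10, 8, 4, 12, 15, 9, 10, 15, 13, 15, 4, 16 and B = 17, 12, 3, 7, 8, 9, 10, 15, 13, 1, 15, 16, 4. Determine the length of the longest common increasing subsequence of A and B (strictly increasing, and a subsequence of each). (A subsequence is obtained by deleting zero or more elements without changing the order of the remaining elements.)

8

For each value that appears in both, track the longest common increasing run ending there.
The best achievable length is 8; one witness is 3, 7, 8, 9, 10, 13, 15, 16 (A-positions 1,2,4,8,9,11,12,14, B-positions 3,4,5,6,7,9,11,12).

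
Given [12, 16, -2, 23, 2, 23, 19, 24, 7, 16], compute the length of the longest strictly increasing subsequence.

4

One longest increasing subsequence is 12, 16, 23, 24 (positions 1,2,4,8), of length 4; no longer one exists.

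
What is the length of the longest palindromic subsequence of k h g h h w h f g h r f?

Using dp[i][j] = 2 + dp[i+1][j−1] if the ends match, else max(dp[i+1][j], dp[i][j−1]):
dp[1][12] = 7. A witness is hghwhgh at positions 2,3,5,6,7,9,10.

7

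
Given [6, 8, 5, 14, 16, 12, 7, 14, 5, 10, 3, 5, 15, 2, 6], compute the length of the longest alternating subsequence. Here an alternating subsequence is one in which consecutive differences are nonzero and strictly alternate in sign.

Track the best alternating length ending on an up-step vs a down-step at each position: up/down = 1/1, 2/1, 1/3, 4/1, 4/1, 4/5, 4/5, 6/5, 1/7, 8/7, 1/9, 10/9, 10/5, 1/11, 12/11.
The maximum over both is 12; one such subsequence is 6, 8, 5, 14, 12, 14, 5, 10, 3, 5, 2, 6.

12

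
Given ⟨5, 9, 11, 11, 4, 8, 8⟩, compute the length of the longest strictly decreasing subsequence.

2

Let dp[i] be the longest decreasing subsequence ending at position i. Then dp = [1, 1, 1, 1, 2, 2, 2].
The maximum is 2; one witness is 5, 4 at positions 1,5.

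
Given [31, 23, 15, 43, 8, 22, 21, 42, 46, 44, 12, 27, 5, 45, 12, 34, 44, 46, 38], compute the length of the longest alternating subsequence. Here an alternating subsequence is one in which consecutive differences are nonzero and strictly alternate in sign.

A longest alternating subsequence is 31, 23, 43, 8, 22, 21, 42, 12, 27, 5, 45, 12, 44, 38 (positions 1,2,4,5,6,7,8,11,12,13,14,15,17,19); its 13 consecutive differences strictly alternate in sign, and length 14 is optimal.

14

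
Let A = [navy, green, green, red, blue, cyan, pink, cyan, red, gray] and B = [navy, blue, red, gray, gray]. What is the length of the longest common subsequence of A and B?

A longest common subsequence is navy, blue, red, gray (length 4); the LCS DP confirms no longer common subsequence exists.

4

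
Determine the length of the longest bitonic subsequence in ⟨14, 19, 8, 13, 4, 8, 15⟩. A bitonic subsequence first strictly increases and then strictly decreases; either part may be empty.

One longest bitonic subsequence is 14, 19, 13, 8 (positions 1,2,4,6): it rises to 19 then falls. Length 4 is optimal.

4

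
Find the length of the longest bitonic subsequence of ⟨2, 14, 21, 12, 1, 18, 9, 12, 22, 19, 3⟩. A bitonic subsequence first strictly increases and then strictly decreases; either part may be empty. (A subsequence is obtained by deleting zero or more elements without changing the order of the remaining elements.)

6

Let inc[i] be the LIS ending at i and dec[i] the longest strictly decreasing subsequence starting at i. inc = [1, 2, 3, 2, 1, 3, 2, 3, 4, 4, 2], dec = [2, 4, 4, 3, 1, 3, 2, 2, 3, 2, 1].
max_i inc[i]+dec[i]−1 = 6, with one witness 2, 14, 21, 18, 12, 3.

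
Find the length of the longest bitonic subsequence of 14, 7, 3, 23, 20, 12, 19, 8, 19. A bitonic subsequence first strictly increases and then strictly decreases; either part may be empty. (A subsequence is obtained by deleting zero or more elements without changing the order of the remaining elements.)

One longest bitonic subsequence is 14, 23, 20, 19, 8 (positions 1,4,5,7,8): it rises to 23 then falls. Length 5 is optimal.

5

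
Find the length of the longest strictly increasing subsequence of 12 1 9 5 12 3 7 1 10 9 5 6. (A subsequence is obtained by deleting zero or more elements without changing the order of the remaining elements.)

Scanning left to right, the best length ending at each element is: 12→1, 1→1, 9→2, 5→2, 12→3, 3→2, 7→3, 1→1, 10→4, 9→4, 5→3, 6→4.
So the longest increasing subsequence has length 4, e.g. 1, 5, 7, 10.

4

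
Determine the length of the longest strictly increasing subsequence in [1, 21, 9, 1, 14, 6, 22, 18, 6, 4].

4

Let dp[i] be the longest increasing subsequence ending at position i. Then dp = [1, 2, 2, 1, 3, 2, 4, 4, 2, 2].
The maximum is 4; one witness is 1, 9, 14, 22 at positions 1,3,5,7.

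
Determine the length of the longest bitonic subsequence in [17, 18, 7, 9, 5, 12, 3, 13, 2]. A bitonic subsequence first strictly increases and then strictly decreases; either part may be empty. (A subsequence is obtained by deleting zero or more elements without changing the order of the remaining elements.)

One longest bitonic subsequence is 17, 18, 9, 5, 3, 2 (positions 1,2,4,5,7,9): it rises to 18 then falls. Length 6 is optimal.

6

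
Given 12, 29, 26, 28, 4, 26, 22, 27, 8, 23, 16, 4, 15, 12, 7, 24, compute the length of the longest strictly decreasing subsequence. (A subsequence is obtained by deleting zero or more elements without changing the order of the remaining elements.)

Scanning left to right, the best length ending at each element is: 12→1, 29→1, 26→2, 28→2, 4→3, 26→3, 22→4, 27→3, 8→5, 23→4, 16→5, 4→6, 15→6, 12→7, 7→8, 24→4.
So the longest decreasing subsequence has length 8, e.g. 29, 28, 26, 22, 16, 15, 12, 7.

8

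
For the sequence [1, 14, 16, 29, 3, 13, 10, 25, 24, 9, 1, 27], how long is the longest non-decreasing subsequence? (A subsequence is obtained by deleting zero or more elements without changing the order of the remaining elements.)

5

One longest non-decreasing subsequence is 1, 14, 16, 25, 27 (positions 1,2,3,8,12), of length 5; no longer one exists.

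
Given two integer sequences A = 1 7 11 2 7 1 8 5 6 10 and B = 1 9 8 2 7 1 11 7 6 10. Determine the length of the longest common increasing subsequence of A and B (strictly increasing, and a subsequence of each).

4

A longest common strictly increasing subsequence is 1, 2, 7, 10 (length 4); it appears in order in both A and B, and no longer such subsequence exists.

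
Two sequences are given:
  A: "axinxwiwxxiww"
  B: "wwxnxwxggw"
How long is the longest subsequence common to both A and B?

Backtracking the LCS table gives one alignment: x (A2,B3) → n (A4,B4) → x (A5,B5) → w (A8,B6) → x (A9,B7) → w (A13,B10).
So the longest common subsequence has length 6.

6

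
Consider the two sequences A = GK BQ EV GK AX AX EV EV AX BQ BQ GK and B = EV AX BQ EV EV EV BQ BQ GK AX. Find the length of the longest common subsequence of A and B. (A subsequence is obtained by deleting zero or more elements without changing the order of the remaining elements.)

7

Backtracking the LCS table gives one alignment: BQ (A2,B3) → EV (A3,B4) → EV (A7,B5) → EV (A8,B6) → BQ (A10,B7) → BQ (A11,B8) → GK (A12,B9).
So the longest common subsequence has length 7.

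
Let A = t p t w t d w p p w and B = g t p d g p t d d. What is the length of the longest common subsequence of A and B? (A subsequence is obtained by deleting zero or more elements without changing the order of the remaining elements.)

4

Backtracking the LCS table gives one alignment: t (A1,B2) → p (A2,B6) → t (A3,B7) → d (A6,B9).
So the longest common subsequence has length 4.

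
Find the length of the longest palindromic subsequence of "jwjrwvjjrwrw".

8

One longest palindromic subsequence is wrwjjwrw (positions 2,4,5,7,8,10,11,12); it reads the same forward and backward, and the interval DP gives dp[1][12] = 8.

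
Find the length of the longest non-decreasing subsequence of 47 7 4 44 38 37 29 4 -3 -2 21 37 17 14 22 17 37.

One longest non-decreasing subsequence is 4, 4, 21, 37, 37 (positions 3,8,11,12,17), of length 5; no longer one exists.

5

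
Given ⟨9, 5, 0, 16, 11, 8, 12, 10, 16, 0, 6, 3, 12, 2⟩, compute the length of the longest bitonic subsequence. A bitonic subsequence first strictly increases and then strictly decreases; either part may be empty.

7

Let inc[i] be the LIS ending at i and dec[i] the longest strictly decreasing subsequence starting at i. inc = [1, 1, 1, 2, 2, 2, 3, 3, 4, 1, 2, 2, 4, 2], dec = [5, 3, 1, 6, 5, 4, 5, 4, 4, 1, 3, 2, 2, 1].
max_i inc[i]+dec[i]−1 = 7, with one witness 9, 16, 12, 10, 6, 3, 2.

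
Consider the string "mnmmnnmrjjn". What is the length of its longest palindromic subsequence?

6

One longest palindromic subsequence is nmnnmn (positions 2,4,5,6,7,11); it reads the same forward and backward, and the interval DP gives dp[1][11] = 6.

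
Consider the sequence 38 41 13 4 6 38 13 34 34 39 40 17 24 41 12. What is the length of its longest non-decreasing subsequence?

Scanning left to right, the best length ending at each element is: 38→1, 41→2, 13→1, 4→1, 6→2, 38→3, 13→3, 34→4, 34→5, 39→6, 40→7, 17→4, 24→5, 41→8, 12→3.
So the longest non-decreasing subsequence has length 8, e.g. 4, 6, 13, 34, 34, 39, 40, 41.

8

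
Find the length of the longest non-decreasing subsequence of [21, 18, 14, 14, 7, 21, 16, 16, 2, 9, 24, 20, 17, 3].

Scanning left to right, the best length ending at each element is: 21→1, 18→1, 14→1, 14→2, 7→1, 21→3, 16→3, 16→4, 2→1, 9→2, 24→5, 20→5, 17→5, 3→2.
So the longest non-decreasing subsequence has length 5, e.g. 14, 14, 16, 16, 24.

5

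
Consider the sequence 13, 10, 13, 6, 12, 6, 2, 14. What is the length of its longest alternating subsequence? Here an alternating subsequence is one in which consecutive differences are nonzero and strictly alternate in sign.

A longest alternating subsequence is 13, 10, 13, 6, 12, 6, 14 (positions 1,2,3,4,5,6,8); its 6 consecutive differences strictly alternate in sign, and length 7 is optimal.

7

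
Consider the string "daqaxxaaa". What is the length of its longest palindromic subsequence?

6

One longest palindromic subsequence is aaxxaa (positions 2,4,5,6,8,9); it reads the same forward and backward, and the interval DP gives dp[1][9] = 6.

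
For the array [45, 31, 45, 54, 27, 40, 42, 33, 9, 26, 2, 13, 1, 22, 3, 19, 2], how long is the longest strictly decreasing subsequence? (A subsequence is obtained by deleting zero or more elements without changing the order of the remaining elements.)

Let dp[i] be the longest decreasing subsequence ending at position i. Then dp = [1, 2, 1, 1, 3, 2, 2, 3, 4, 4, 5, 5, 6, 5, 6, 6, 7].
The maximum is 7; one witness is 45, 31, 27, 26, 13, 3, 2 at positions 1,2,5,10,12,15,17.

7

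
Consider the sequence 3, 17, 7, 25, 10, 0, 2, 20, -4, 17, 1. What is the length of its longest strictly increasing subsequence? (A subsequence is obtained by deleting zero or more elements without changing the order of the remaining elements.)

4

Let dp[i] be the longest increasing subsequence ending at position i. Then dp = [1, 2, 2, 3, 3, 1, 2, 4, 1, 4, 2].
The maximum is 4; one witness is 3, 7, 10, 20 at positions 1,3,5,8.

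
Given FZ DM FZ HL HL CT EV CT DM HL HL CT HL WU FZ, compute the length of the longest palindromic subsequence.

9

One longest palindromic subsequence is FZ HL HL CT EV CT HL HL FZ (positions 1,4,5,6,7,8,11,13,15); it reads the same forward and backward, and the interval DP gives dp[1][15] = 9.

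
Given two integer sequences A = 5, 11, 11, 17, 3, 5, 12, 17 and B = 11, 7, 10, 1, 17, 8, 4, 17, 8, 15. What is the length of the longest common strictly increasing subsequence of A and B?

A longest common strictly increasing subsequence is 11, 17 (length 2); it appears in order in both A and B, and no longer such subsequence exists.

2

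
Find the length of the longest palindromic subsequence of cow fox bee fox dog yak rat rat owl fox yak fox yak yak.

One longest palindromic subsequence is fox yak rat rat yak fox (positions 4,6,7,8,11,12); it reads the same forward and backward, and the interval DP gives dp[1][14] = 6.

6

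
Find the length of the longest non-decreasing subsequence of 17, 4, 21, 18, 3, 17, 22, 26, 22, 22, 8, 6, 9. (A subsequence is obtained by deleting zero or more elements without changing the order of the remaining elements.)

Scanning left to right, the best length ending at each element is: 17→1, 4→1, 21→2, 18→2, 3→1, 17→2, 22→3, 26→4, 22→4, 22→5, 8→2, 6→2, 9→3.
So the longest non-decreasing subsequence has length 5, e.g. 17, 21, 22, 22, 22.

5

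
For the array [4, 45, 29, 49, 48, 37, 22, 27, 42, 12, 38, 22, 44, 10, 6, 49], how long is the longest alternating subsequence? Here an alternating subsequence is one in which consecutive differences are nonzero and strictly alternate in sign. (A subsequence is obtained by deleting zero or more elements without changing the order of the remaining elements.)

A longest alternating subsequence is 4, 45, 29, 49, 22, 27, 12, 38, 22, 44, 10, 49 (positions 1,2,3,4,7,8,10,11,12,13,14,16); its 11 consecutive differences strictly alternate in sign, and length 12 is optimal.

12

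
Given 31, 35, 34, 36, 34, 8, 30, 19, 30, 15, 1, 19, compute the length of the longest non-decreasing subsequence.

3

Scanning left to right, the best length ending at each element is: 31→1, 35→2, 34→2, 36→3, 34→3, 8→1, 30→2, 19→2, 30→3, 15→2, 1→1, 19→3.
So the longest non-decreasing subsequence has length 3, e.g. 31, 35, 36.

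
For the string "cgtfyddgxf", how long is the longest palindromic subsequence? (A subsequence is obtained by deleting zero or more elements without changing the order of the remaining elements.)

4

One longest palindromic subsequence is fddf (positions 4,6,7,10); it reads the same forward and backward, and the interval DP gives dp[1][10] = 4.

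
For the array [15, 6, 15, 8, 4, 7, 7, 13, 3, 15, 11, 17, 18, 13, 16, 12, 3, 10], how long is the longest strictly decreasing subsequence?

Scanning left to right, the best length ending at each element is: 15→1, 6→2, 15→1, 8→2, 4→3, 7→3, 7→3, 13→2, 3→4, 15→1, 11→3, 17→1, 18→1, 13→2, 16→2, 12→3, 3→4, 10→4.
So the longest decreasing subsequence has length 4, e.g. 15, 6, 4, 3.

4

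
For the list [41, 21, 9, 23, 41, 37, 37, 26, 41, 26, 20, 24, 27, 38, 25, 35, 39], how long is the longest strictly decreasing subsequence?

4

Scanning left to right, the best length ending at each element is: 41→1, 21→2, 9→3, 23→2, 41→1, 37→2, 37→2, 26→3, 41→1, 26→3, 20→4, 24→4, 27→3, 38→2, 25→4, 35→3, 39→2.
So the longest decreasing subsequence has length 4, e.g. 41, 37, 26, 20.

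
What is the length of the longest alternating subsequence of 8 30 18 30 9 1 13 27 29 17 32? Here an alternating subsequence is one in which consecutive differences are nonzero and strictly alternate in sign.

8

A longest alternating subsequence is 8, 30, 18, 30, 9, 27, 17, 32 (positions 1,2,3,4,5,8,10,11); its 7 consecutive differences strictly alternate in sign, and length 8 is optimal.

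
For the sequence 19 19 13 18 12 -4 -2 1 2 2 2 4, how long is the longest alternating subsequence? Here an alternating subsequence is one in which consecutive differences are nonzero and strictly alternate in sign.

5

Track the best alternating length ending on an up-step vs a down-step at each position: up/down = 1/1, 1/1, 1/2, 3/2, 1/4, 1/4, 5/4, 5/4, 5/4, 5/4, 5/4, 5/4.
The maximum over both is 5; one such subsequence is 19, 13, 18, -4, -2.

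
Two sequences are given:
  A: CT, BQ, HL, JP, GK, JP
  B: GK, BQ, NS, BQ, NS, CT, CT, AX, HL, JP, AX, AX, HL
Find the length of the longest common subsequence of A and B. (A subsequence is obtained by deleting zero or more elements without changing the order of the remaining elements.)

3

Backtracking the LCS table gives one alignment: CT (A1,B7) → HL (A3,B9) → JP (A4,B10).
So the longest common subsequence has length 3.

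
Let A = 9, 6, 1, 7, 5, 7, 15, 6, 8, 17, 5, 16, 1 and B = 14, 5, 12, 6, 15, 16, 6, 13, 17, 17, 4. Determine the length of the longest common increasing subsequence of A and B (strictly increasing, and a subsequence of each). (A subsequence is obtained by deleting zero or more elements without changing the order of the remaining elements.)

3

A longest common strictly increasing subsequence is 5, 6, 16 (length 3); it appears in order in both A and B, and no longer such subsequence exists.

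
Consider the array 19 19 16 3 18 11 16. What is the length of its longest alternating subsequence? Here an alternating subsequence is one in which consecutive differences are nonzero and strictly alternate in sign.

5

Track the best alternating length ending on an up-step vs a down-step at each position: up/down = 1/1, 1/1, 1/2, 1/2, 3/2, 3/4, 5/4.
The maximum over both is 5; one such subsequence is 19, 16, 18, 11, 16.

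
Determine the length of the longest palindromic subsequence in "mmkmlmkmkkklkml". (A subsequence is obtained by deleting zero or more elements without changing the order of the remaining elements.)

One longest palindromic subsequence is mklkkkklkm (positions 2,3,5,7,9,10,11,12,13,14); it reads the same forward and backward, and the interval DP gives dp[1][15] = 10.

10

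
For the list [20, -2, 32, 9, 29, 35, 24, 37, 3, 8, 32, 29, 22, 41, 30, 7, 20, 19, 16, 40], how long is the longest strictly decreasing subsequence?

7

One longest decreasing subsequence is 32, 29, 24, 22, 20, 19, 16 (positions 3,5,7,13,17,18,19), of length 7; no longer one exists.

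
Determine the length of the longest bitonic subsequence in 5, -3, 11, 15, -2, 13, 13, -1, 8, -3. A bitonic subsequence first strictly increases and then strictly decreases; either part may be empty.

One longest bitonic subsequence is 5, 11, 15, 13, 8, -3 (positions 1,3,4,7,9,10): it rises to 15 then falls. Length 6 is optimal.

6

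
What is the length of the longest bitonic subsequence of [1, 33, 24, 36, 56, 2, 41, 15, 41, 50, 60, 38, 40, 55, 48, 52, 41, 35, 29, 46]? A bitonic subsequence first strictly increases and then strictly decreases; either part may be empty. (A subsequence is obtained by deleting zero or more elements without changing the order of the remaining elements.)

11

Let inc[i] be the LIS ending at i and dec[i] the longest strictly decreasing subsequence starting at i. inc = [1, 2, 2, 3, 4, 2, 4, 3, 4, 5, 6, 4, 5, 6, 6, 7, 6, 4, 4, 7], dec = [1, 3, 2, 3, 6, 1, 4, 1, 4, 5, 6, 3, 3, 5, 4, 4, 3, 2, 1, 1].
max_i inc[i]+dec[i]−1 = 11, with one witness 1, 33, 36, 41, 50, 60, 55, 52, 41, 35, 29.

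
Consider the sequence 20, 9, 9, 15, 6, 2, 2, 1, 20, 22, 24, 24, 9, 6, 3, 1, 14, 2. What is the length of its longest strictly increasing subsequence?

Let dp[i] be the longest increasing subsequence ending at position i. Then dp = [1, 1, 1, 2, 1, 1, 1, 1, 3, 4, 5, 5, 2, 2, 2, 1, 3, 2].
The maximum is 5; one witness is 9, 15, 20, 22, 24 at positions 2,4,9,10,11.

5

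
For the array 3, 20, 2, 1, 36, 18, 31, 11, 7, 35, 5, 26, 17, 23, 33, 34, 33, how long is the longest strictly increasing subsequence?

6

Let dp[i] be the longest increasing subsequence ending at position i. Then dp = [1, 2, 1, 1, 3, 2, 3, 2, 2, 4, 2, 3, 3, 4, 5, 6, 5].
The maximum is 6; one witness is 3, 11, 17, 23, 33, 34 at positions 1,8,13,14,15,16.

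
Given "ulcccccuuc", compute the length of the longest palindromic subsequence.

One longest palindromic subsequence is ucccccu (positions 1,3,4,5,6,7,9); it reads the same forward and backward, and the interval DP gives dp[1][10] = 7.

7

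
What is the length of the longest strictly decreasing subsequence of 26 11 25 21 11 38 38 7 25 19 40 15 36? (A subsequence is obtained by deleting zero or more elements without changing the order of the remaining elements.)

One longest decreasing subsequence is 26, 25, 21, 11, 7 (positions 1,3,4,5,8), of length 5; no longer one exists.

5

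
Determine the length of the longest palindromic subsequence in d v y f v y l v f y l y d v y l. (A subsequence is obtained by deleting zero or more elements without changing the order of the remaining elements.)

One longest palindromic subsequence is yvylylyvy (positions 3,5,6,7,10,11,12,14,15); it reads the same forward and backward, and the interval DP gives dp[1][16] = 9.

9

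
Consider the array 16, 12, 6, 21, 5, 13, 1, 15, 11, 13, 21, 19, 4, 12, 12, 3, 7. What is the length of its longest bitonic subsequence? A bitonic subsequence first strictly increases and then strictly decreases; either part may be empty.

One longest bitonic subsequence is 12, 13, 15, 21, 19, 12, 7 (positions 2,6,8,11,12,15,17): it rises to 21 then falls. Length 7 is optimal.

7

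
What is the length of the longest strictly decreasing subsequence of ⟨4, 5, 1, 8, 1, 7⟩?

Scanning left to right, the best length ending at each element is: 4→1, 5→1, 1→2, 8→1, 1→2, 7→2.
So the longest decreasing subsequence has length 2, e.g. 4, 1.

2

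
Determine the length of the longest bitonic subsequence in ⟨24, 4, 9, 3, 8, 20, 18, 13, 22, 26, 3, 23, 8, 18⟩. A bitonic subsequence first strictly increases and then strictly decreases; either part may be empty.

One longest bitonic subsequence is 4, 9, 20, 22, 26, 23, 18 (positions 2,3,6,9,10,12,14): it rises to 26 then falls. Length 7 is optimal.

7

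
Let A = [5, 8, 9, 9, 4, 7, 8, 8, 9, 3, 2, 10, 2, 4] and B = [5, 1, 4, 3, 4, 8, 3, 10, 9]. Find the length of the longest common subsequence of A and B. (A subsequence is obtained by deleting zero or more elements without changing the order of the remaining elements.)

Backtracking the LCS table gives one alignment: 5 (A1,B1) → 4 (A5,B5) → 8 (A8,B6) → 3 (A10,B7) → 10 (A12,B8).
So the longest common subsequence has length 5.

5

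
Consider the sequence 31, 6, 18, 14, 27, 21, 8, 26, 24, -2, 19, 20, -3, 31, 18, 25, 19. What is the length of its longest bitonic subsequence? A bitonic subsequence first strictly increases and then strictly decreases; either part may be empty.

7

Let inc[i] be the LIS ending at i and dec[i] the longest strictly decreasing subsequence starting at i. inc = [1, 1, 2, 2, 3, 3, 2, 4, 4, 1, 3, 4, 1, 5, 3, 5, 4], dec = [6, 3, 5, 4, 5, 4, 3, 4, 3, 2, 2, 2, 1, 3, 1, 2, 1].
max_i inc[i]+dec[i]−1 = 7, with one witness 6, 18, 27, 26, 24, 20, 19.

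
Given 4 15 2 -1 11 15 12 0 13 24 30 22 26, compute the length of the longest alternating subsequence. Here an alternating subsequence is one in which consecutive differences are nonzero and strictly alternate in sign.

Track the best alternating length ending on an up-step vs a down-step at each position: up/down = 1/1, 2/1, 1/3, 1/3, 4/3, 4/1, 4/5, 4/5, 6/5, 6/1, 6/1, 6/7, 8/7.
The maximum over both is 8; one such subsequence is 4, 15, 2, 15, 12, 24, 22, 26.

8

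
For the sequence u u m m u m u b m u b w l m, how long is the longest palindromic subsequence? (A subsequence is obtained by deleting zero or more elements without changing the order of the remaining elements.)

7

Using dp[i][j] = 2 + dp[i+1][j−1] if the ends match, else max(dp[i+1][j], dp[i][j−1]):
dp[1][14] = 7. A witness is mumbmum at positions 3,5,6,8,9,10,14.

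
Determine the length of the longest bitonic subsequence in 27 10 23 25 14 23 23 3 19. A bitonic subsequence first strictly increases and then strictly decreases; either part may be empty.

5

Let inc[i] be the LIS ending at i and dec[i] the longest strictly decreasing subsequence starting at i. inc = [1, 1, 2, 3, 2, 3, 3, 1, 3], dec = [4, 2, 3, 3, 2, 2, 2, 1, 1].
max_i inc[i]+dec[i]−1 = 5, with one witness 10, 23, 25, 23, 19.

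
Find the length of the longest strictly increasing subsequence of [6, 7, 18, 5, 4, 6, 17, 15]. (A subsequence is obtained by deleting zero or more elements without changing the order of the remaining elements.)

Scanning left to right, the best length ending at each element is: 6→1, 7→2, 18→3, 5→1, 4→1, 6→2, 17→3, 15→3.
So the longest increasing subsequence has length 3, e.g. 6, 7, 18.

3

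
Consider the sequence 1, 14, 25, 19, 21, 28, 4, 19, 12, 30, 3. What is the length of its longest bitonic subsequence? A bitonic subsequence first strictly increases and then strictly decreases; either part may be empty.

Let inc[i] be the LIS ending at i and dec[i] the longest strictly decreasing subsequence starting at i. inc = [1, 2, 3, 3, 4, 5, 2, 3, 3, 6, 2], dec = [1, 3, 5, 3, 4, 4, 2, 3, 2, 2, 1].
max_i inc[i]+dec[i]−1 = 8, with one witness 1, 14, 19, 21, 28, 19, 12, 3.

8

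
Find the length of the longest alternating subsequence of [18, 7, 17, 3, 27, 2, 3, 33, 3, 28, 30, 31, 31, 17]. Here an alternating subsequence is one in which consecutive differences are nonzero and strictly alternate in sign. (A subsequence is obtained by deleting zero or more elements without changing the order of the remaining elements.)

Track the best alternating length ending on an up-step vs a down-step at each position: up/down = 1/1, 1/2, 3/2, 1/4, 5/1, 1/6, 7/6, 7/1, 7/8, 9/8, 9/8, 9/8, 9/8, 9/10.
The maximum over both is 10; one such subsequence is 18, 7, 17, 3, 27, 2, 33, 3, 28, 17.

10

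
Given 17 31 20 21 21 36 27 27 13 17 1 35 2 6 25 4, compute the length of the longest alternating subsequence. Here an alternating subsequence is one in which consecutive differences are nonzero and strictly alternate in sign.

11

Track the best alternating length ending on an up-step vs a down-step at each position: up/down = 1/1, 2/1, 2/3, 4/3, 4/3, 4/1, 4/5, 4/5, 1/5, 6/5, 1/7, 8/5, 8/9, 10/9, 10/9, 10/11.
The maximum over both is 11; one such subsequence is 17, 31, 20, 21, 13, 17, 1, 35, 2, 6, 4.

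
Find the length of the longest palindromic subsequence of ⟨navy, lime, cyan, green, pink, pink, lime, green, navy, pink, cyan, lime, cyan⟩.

8

One longest palindromic subsequence is lime cyan green pink pink green cyan lime (positions 2,3,4,5,6,8,11,12); it reads the same forward and backward, and the interval DP gives dp[1][13] = 8.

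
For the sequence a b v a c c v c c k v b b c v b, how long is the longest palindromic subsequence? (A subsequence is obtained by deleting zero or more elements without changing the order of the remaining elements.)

10

One longest palindromic subsequence is bvcvccvcvb (positions 2,3,5,7,8,9,11,14,15,16); it reads the same forward and backward, and the interval DP gives dp[1][16] = 10.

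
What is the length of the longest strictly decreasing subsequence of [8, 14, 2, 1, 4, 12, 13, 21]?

One longest decreasing subsequence is 8, 2, 1 (positions 1,3,4), of length 3; no longer one exists.

3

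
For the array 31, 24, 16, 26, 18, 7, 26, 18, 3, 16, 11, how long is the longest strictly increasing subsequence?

Let dp[i] be the longest increasing subsequence ending at position i. Then dp = [1, 1, 1, 2, 2, 1, 3, 2, 1, 2, 2].
The maximum is 3; one witness is 16, 18, 26 at positions 3,5,7.

3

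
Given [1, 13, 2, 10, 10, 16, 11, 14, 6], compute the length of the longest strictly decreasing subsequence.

Let dp[i] be the longest decreasing subsequence ending at position i. Then dp = [1, 1, 2, 2, 2, 1, 2, 2, 3].
The maximum is 3; one witness is 13, 10, 6 at positions 2,4,9.

3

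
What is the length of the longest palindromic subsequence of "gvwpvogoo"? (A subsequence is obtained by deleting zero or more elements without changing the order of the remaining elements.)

One longest palindromic subsequence is gvpvg (positions 1,2,4,5,7); it reads the same forward and backward, and the interval DP gives dp[1][9] = 5.

5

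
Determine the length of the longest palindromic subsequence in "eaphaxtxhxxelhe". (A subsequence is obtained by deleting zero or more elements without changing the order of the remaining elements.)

Using dp[i][j] = 2 + dp[i+1][j−1] if the ends match, else max(dp[i+1][j], dp[i][j−1]):
dp[1][15] = 9. A witness is ehxxhxxhe at positions 1,4,6,8,9,10,11,14,15.

9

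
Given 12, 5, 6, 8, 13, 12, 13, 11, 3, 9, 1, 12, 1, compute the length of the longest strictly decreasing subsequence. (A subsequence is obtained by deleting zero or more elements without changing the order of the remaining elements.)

5

One longest decreasing subsequence is 13, 12, 11, 3, 1 (positions 5,6,8,9,11), of length 5; no longer one exists.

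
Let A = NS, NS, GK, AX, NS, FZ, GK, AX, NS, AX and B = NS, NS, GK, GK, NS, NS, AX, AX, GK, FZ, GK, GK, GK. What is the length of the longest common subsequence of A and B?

Backtracking the LCS table gives one alignment: NS (A1,B1) → NS (A2,B2) → GK (A3,B4) → AX (A4,B8) → FZ (A6,B10) → GK (A7,B13).
So the longest common subsequence has length 6.

6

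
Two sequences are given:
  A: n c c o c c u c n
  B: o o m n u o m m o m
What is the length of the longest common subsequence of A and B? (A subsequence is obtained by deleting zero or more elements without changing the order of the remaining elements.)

2

A longest common subsequence is no (length 2); the LCS DP confirms no longer common subsequence exists.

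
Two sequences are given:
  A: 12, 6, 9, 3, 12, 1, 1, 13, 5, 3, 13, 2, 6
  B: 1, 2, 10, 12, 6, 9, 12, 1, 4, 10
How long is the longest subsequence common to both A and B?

Backtracking the LCS table gives one alignment: 12 (A1,B4) → 6 (A2,B5) → 9 (A3,B6) → 12 (A5,B7) → 1 (A6,B8).
So the longest common subsequence has length 5.

5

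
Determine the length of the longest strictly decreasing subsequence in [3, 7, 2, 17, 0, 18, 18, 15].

One longest decreasing subsequence is 3, 2, 0 (positions 1,3,5), of length 3; no longer one exists.

3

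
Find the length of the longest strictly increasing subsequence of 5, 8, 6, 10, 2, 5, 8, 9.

Scanning left to right, the best length ending at each element is: 5→1, 8→2, 6→2, 10→3, 2→1, 5→2, 8→3, 9→4.
So the longest increasing subsequence has length 4, e.g. 5, 6, 8, 9.

4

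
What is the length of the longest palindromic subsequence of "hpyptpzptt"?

5

One longest palindromic subsequence is tpzpt (positions 5,6,7,8,10); it reads the same forward and backward, and the interval DP gives dp[1][10] = 5.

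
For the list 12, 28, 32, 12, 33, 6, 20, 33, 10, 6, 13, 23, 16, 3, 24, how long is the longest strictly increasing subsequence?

5

One longest increasing subsequence is 6, 10, 13, 23, 24 (positions 6,9,11,12,15), of length 5; no longer one exists.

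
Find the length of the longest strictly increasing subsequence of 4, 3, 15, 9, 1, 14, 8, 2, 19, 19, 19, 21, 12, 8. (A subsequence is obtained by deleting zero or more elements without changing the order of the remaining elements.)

Let dp[i] be the longest increasing subsequence ending at position i. Then dp = [1, 1, 2, 2, 1, 3, 2, 2, 4, 4, 4, 5, 3, 3].
The maximum is 5; one witness is 4, 9, 14, 19, 21 at positions 1,4,6,9,12.

5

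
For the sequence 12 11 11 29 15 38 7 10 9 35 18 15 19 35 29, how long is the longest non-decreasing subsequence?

Scanning left to right, the best length ending at each element is: 12→1, 11→1, 11→2, 29→3, 15→3, 38→4, 7→1, 10→2, 9→2, 35→4, 18→4, 15→4, 19→5, 35→6, 29→6.
So the longest non-decreasing subsequence has length 6, e.g. 11, 11, 15, 18, 19, 35.

6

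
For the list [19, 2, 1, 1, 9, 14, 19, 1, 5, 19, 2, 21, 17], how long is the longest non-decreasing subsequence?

Scanning left to right, the best length ending at each element is: 19→1, 2→1, 1→1, 1→2, 9→3, 14→4, 19→5, 1→3, 5→4, 19→6, 2→4, 21→7, 17→5.
So the longest non-decreasing subsequence has length 7, e.g. 1, 1, 9, 14, 19, 19, 21.

7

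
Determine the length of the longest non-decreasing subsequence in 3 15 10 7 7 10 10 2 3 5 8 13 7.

Let dp[i] be the longest non-decreasing subsequence ending at position i. Then dp = [1, 2, 2, 2, 3, 4, 5, 1, 2, 3, 4, 6, 4].
The maximum is 6; one witness is 3, 7, 7, 10, 10, 13 at positions 1,4,5,6,7,12.

6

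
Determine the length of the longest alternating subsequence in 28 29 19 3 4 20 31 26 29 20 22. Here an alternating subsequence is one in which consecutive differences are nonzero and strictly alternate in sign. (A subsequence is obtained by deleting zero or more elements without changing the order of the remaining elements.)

8

A longest alternating subsequence is 28, 29, 19, 31, 26, 29, 20, 22 (positions 1,2,3,7,8,9,10,11); its 7 consecutive differences strictly alternate in sign, and length 8 is optimal.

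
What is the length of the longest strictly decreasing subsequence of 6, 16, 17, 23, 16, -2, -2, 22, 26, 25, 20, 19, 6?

5

One longest decreasing subsequence is 23, 22, 20, 19, 6 (positions 4,8,11,12,13), of length 5; no longer one exists.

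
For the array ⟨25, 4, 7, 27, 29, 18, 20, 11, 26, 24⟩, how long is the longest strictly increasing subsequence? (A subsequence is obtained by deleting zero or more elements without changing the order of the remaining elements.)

One longest increasing subsequence is 4, 7, 18, 20, 26 (positions 2,3,6,7,9), of length 5; no longer one exists.

5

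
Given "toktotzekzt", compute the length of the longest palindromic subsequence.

7

One longest palindromic subsequence is tktotkt (positions 1,3,4,5,6,9,11); it reads the same forward and backward, and the interval DP gives dp[1][11] = 7.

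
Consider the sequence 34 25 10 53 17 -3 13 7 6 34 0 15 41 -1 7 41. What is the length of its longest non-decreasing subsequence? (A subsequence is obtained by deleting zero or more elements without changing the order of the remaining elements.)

5

Scanning left to right, the best length ending at each element is: 34→1, 25→1, 10→1, 53→2, 17→2, -3→1, 13→2, 7→2, 6→2, 34→3, 0→2, 15→3, 41→4, -1→2, 7→3, 41→5.
So the longest non-decreasing subsequence has length 5, e.g. 10, 17, 34, 41, 41.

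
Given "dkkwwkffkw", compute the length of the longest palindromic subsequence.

One longest palindromic subsequence is wkffkw (positions 4,6,7,8,9,10); it reads the same forward and backward, and the interval DP gives dp[1][10] = 6.

6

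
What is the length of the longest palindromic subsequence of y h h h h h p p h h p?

Using dp[i][j] = 2 + dp[i+1][j−1] if the ends match, else max(dp[i+1][j], dp[i][j−1]):
dp[1][11] = 7. A witness is hhhhhhh at positions 2,3,4,5,6,9,10.

7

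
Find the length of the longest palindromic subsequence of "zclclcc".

One longest palindromic subsequence is cclcc (positions 2,4,5,6,7); it reads the same forward and backward, and the interval DP gives dp[1][7] = 5.

5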